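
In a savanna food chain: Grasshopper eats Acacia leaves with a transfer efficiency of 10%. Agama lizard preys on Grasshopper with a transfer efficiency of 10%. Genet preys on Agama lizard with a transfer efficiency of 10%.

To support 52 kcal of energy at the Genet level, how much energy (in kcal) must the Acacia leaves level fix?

52000 kcal

Cumulative transfer efficiency: 0.1 × 0.1 × 0.1 = 0.001
Acacia leaves energy = 52 / 0.001 = 52000 kcal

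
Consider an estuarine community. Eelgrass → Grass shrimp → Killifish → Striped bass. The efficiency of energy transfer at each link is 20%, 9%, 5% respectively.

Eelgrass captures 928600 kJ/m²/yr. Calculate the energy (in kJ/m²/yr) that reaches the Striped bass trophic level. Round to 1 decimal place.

835.7 kJ/m²/yr

Grass shrimp: 928600 × 0.2 = 185720 kJ/m²/yr
Killifish: 185720 × 0.09 = 16714.8 kJ/m²/yr
Striped bass: 16714.8 × 0.05 = 835.74 kJ/m²/yr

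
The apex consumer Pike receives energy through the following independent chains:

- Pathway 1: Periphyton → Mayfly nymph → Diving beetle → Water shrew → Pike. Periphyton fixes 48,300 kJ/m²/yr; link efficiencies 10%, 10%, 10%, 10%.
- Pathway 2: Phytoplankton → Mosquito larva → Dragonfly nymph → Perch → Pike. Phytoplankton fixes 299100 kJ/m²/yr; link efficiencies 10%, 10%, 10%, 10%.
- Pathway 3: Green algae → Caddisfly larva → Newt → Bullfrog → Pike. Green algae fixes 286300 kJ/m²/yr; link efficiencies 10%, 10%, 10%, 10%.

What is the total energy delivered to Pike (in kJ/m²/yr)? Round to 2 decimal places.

Pathway 1: 48300 × 0.1 × 0.1 × 0.1 × 0.1 = 4.83 kJ/m²/yr
Pathway 2: 299100 × 0.1 × 0.1 × 0.1 × 0.1 = 29.91 kJ/m²/yr
Pathway 3: 286300 × 0.1 × 0.1 × 0.1 × 0.1 = 28.63 kJ/m²/yr
Total at Pike: 4.83 + 29.91 + 28.63 = 63.37 kJ/m²/yr

63.37 kJ/m²/yr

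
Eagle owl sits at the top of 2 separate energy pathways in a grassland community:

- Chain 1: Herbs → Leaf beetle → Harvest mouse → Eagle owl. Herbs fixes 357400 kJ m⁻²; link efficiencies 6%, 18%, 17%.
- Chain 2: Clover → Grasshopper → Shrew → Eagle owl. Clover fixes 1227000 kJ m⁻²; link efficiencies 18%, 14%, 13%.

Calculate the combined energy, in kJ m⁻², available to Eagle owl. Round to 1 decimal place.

4675.8 kJ m⁻²

Chain 1: 357400 × 0.06 × 0.18 × 0.17 = 656.1864 kJ m⁻²
Chain 2: 1227000 × 0.18 × 0.14 × 0.13 = 4019.652 kJ m⁻²
Total at Eagle owl: 656.1864 + 4019.652 = 4675.8384 kJ m⁻²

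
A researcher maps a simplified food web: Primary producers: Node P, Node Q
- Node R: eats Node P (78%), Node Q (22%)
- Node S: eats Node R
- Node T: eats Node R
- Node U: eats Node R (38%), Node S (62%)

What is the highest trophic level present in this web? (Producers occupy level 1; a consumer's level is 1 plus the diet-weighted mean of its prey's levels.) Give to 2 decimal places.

Node R: 1 + (0.78×1 + 0.22×1) = 2
Node S: 1 + 2 = 3
Node T: 1 + 2 = 3
Node U: 1 + (0.38×2 + 0.62×3) = 3.62

3.62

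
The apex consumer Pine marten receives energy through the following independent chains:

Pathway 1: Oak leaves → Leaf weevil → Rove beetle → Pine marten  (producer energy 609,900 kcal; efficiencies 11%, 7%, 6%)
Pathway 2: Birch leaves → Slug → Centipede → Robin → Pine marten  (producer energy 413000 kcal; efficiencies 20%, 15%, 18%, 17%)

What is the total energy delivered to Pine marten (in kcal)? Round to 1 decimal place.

660.9 kcal

Pathway 1: 609900 × 0.11 × 0.07 × 0.06 = 281.7738 kcal
Pathway 2: 413000 × 0.2 × 0.15 × 0.18 × 0.17 = 379.134 kcal
Total at Pine marten: 281.7738 + 379.134 = 660.9078 kcal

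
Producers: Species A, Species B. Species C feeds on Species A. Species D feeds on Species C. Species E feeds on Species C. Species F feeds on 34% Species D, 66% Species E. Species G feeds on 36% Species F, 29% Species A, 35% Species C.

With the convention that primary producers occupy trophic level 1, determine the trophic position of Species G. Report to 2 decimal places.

3.43

Species C: 1 + 1 = 2
Species D: 1 + 2 = 3
Species E: 1 + 2 = 3
Species F: 1 + (0.34×3 + 0.66×3) = 4
Species G: 1 + (0.36×4 + 0.29×1 + 0.35×2) = 3.43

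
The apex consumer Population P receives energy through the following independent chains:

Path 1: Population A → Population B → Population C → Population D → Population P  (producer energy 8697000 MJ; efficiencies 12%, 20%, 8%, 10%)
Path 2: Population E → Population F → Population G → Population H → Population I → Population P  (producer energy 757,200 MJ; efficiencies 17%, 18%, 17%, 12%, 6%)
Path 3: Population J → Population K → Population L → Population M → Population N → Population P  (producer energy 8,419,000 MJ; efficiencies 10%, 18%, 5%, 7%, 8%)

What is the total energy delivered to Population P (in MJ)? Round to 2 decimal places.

1740.62 MJ

Path 1: 8697000 × 0.12 × 0.2 × 0.08 × 0.1 = 1669.824 MJ
Path 2: 757200 × 0.17 × 0.18 × 0.17 × 0.12 × 0.06 = 28.36047168 MJ
Path 3: 8419000 × 0.1 × 0.18 × 0.05 × 0.07 × 0.08 = 42.43176 MJ
Total at Population P: 1669.824 + 28.36047168 + 42.43176 = 1740.61623168 MJ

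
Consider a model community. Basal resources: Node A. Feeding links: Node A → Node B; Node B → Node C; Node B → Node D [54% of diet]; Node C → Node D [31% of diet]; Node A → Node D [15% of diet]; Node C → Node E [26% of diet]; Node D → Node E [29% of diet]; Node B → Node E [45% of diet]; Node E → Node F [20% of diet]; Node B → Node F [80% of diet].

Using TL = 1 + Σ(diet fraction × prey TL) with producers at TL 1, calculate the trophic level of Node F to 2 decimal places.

Node B: 1 + 1 = 2
Node C: 1 + 2 = 3
Node D: 1 + (0.54×2 + 0.31×3 + 0.15×1) = 3.16
Node E: 1 + (0.26×3 + 0.29×3.16 + 0.45×2) = 3.5964
Node F: 1 + (0.2×3.5964 + 0.8×2) = 3.31928

3.32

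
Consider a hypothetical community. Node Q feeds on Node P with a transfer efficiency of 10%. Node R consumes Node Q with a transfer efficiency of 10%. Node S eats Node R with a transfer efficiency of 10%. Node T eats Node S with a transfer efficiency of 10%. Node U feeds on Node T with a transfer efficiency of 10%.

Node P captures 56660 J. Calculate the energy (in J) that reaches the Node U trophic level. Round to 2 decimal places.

Node Q: 56660 × 0.1 = 5666 J
Node R: 5666 × 0.1 = 566.6 J
Node S: 566.6 × 0.1 = 56.66 J
Node T: 56.66 × 0.1 = 5.666 J
Node U: 5.666 × 0.1 = 0.5666 J

0.57 J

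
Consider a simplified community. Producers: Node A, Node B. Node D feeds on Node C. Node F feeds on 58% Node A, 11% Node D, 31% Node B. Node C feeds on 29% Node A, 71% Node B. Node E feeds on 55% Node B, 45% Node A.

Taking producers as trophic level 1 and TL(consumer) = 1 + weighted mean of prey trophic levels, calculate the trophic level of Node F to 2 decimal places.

2.22

Node C: 1 + (0.29×1 + 0.71×1) = 2
Node D: 1 + 2 = 3
Node E: 1 + (0.55×1 + 0.45×1) = 2
Node F: 1 + (0.58×1 + 0.11×3 + 0.31×1) = 2.22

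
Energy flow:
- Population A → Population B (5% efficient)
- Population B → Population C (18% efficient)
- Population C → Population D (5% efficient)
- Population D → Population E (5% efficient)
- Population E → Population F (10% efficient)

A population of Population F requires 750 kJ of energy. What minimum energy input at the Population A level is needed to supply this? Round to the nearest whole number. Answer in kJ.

333333333 kJ

Cumulative transfer efficiency: 0.05 × 0.18 × 0.05 × 0.05 × 0.1 = 0.00000225
Population A energy = 750 / 0.00000225 = 333333333 kJ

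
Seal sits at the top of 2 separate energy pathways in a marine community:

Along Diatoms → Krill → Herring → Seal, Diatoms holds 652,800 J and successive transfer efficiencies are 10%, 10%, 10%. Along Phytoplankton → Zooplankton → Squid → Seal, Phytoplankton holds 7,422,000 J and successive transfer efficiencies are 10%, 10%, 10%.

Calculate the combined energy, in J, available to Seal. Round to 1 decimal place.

8074.8 J

Via Diatoms: 652800 × 0.1 × 0.1 × 0.1 = 652.8 J
Via Phytoplankton: 7422000 × 0.1 × 0.1 × 0.1 = 7422 J
Total at Seal: 652.8 + 7422 = 8074.8 J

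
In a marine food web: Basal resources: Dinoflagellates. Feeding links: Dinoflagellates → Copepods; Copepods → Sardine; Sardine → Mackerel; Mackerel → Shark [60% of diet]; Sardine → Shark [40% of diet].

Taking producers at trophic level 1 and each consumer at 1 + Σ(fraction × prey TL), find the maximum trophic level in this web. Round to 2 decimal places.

Copepods: 1 + 1 = 2
Sardine: 1 + 2 = 3
Mackerel: 1 + 3 = 4
Shark: 1 + (0.6×4 + 0.4×3) = 4.6

4.60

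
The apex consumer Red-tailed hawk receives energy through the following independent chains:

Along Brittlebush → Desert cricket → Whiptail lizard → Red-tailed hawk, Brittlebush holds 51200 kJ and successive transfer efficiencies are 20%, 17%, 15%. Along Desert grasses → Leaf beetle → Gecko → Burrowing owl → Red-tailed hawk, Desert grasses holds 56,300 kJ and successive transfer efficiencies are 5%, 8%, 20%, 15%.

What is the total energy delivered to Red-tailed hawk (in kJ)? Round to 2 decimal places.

267.88 kJ

Via Brittlebush: 51200 × 0.2 × 0.17 × 0.15 = 261.12 kJ
Via Desert grasses: 56300 × 0.05 × 0.08 × 0.2 × 0.15 = 6.756 kJ
Total at Red-tailed hawk: 261.12 + 6.756 = 267.876 kJ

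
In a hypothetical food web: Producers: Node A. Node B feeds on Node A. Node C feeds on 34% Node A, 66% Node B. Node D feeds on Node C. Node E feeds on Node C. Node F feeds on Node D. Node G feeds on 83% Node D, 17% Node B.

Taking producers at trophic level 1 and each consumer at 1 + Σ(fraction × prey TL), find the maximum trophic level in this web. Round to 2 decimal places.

Node B: 1 + 1 = 2
Node C: 1 + (0.34×1 + 0.66×2) = 2.66
Node D: 1 + 2.66 = 3.66
Node E: 1 + 2.66 = 3.66
Node F: 1 + 3.66 = 4.66
Node G: 1 + (0.83×3.66 + 0.17×2) = 4.3778

4.66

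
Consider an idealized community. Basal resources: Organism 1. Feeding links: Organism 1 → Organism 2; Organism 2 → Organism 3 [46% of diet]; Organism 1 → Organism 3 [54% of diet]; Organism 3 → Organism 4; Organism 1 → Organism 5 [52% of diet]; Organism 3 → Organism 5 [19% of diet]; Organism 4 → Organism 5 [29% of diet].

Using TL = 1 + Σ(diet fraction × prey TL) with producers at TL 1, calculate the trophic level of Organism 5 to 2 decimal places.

Organism 2: 1 + 1 = 2
Organism 3: 1 + (0.46×2 + 0.54×1) = 2.46
Organism 4: 1 + 2.46 = 3.46
Organism 5: 1 + (0.52×1 + 0.19×2.46 + 0.29×3.46) = 2.9908

2.99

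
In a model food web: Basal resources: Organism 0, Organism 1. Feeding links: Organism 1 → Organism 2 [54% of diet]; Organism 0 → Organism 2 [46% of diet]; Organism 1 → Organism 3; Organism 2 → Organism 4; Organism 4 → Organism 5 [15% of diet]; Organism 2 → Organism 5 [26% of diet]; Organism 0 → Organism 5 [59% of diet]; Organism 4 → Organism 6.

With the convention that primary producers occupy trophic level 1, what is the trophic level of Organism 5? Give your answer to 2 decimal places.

Organism 2: 1 + (0.54×1 + 0.46×1) = 2
Organism 3: 1 + 1 = 2
Organism 4: 1 + 2 = 3
Organism 5: 1 + (0.15×3 + 0.26×2 + 0.59×1) = 2.56
Organism 6: 1 + 3 = 4

2.56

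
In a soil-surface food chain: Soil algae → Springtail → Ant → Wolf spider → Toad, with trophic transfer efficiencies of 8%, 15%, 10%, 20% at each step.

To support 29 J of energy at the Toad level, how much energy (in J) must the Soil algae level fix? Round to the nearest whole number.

Cumulative transfer efficiency: 0.08 × 0.15 × 0.1 × 0.2 = 0.00024
Soil algae energy = 29 / 0.00024 = 120833 J

120833 J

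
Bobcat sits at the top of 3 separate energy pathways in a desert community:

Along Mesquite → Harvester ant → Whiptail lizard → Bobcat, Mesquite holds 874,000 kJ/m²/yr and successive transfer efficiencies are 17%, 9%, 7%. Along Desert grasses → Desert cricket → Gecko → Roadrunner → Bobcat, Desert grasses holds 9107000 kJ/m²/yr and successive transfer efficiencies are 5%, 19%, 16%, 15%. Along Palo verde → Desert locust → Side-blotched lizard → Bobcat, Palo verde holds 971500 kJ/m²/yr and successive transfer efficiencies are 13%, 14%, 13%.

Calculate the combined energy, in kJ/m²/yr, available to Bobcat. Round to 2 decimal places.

Via Mesquite: 874000 × 0.17 × 0.09 × 0.07 = 936.054 kJ/m²/yr
Via Desert grasses: 9107000 × 0.05 × 0.19 × 0.16 × 0.15 = 2076.396 kJ/m²/yr
Via Palo verde: 971500 × 0.13 × 0.14 × 0.13 = 2298.569 kJ/m²/yr
Total at Bobcat: 936.054 + 2076.396 + 2298.569 = 5311.019 kJ/m²/yr

5311.02 kJ/m²/yr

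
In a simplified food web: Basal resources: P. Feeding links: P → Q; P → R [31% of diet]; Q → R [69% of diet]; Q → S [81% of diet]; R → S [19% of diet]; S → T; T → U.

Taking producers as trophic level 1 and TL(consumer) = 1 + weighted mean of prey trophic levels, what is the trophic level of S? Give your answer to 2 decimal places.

Q: 1 + 1 = 2
R: 1 + (0.31×1 + 0.69×2) = 2.69
S: 1 + (0.81×2 + 0.19×2.69) = 3.1311
T: 1 + 3.1311 = 4.1311
U: 1 + 4.1311 = 5.1311

3.13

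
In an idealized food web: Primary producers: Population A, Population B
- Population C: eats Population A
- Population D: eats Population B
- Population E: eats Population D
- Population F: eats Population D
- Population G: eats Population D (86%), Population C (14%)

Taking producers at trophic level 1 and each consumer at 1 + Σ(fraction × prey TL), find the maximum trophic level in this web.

3

Population C: 1 + 1 = 2
Population D: 1 + 1 = 2
Population E: 1 + 2 = 3
Population F: 1 + 2 = 3
Population G: 1 + (0.86×2 + 0.14×2) = 3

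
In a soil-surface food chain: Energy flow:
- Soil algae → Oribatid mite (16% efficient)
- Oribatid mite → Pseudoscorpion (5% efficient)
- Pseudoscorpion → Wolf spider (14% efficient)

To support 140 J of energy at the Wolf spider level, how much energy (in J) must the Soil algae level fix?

125000 J

Cumulative transfer efficiency: 0.16 × 0.05 × 0.14 = 0.00112
Soil algae energy = 140 / 0.00112 = 125000 J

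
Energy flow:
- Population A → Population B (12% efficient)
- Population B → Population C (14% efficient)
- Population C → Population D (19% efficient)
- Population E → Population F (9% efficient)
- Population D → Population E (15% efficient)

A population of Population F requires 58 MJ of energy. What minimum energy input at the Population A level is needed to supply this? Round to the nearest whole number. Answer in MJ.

1345957 MJ

Cumulative transfer efficiency: 0.12 × 0.14 × 0.19 × 0.15 × 0.09 = 0.000043092
Population A energy = 58 / 0.000043092 = 1345957 MJ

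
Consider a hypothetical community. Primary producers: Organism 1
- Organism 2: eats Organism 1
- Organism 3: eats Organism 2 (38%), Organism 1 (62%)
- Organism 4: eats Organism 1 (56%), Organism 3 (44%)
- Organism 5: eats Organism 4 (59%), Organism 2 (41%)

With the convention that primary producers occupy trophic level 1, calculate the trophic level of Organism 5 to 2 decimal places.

Organism 2: 1 + 1 = 2
Organism 3: 1 + (0.38×2 + 0.62×1) = 2.38
Organism 4: 1 + (0.56×1 + 0.44×2.38) = 2.6072
Organism 5: 1 + (0.59×2.6072 + 0.41×2) = 3.358248

3.36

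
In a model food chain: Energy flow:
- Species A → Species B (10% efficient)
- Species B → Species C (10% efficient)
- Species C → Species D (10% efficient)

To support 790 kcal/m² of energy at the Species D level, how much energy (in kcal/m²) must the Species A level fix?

Cumulative transfer efficiency: 0.1 × 0.1 × 0.1 = 0.001
Species A energy = 790 / 0.001 = 790000 kcal/m²

790000 kcal/m²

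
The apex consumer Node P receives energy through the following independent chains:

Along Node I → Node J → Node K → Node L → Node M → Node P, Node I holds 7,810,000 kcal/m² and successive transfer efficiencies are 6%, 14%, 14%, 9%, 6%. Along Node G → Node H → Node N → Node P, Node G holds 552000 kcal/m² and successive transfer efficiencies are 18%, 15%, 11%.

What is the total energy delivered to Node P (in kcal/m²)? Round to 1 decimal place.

Via Node I: 7810000 × 0.06 × 0.14 × 0.14 × 0.09 × 0.06 = 49.596624 kcal/m²
Via Node G: 552000 × 0.18 × 0.15 × 0.11 = 1639.44 kcal/m²
Total at Node P: 49.596624 + 1639.44 = 1689.036624 kcal/m²

1689.0 kcal/m²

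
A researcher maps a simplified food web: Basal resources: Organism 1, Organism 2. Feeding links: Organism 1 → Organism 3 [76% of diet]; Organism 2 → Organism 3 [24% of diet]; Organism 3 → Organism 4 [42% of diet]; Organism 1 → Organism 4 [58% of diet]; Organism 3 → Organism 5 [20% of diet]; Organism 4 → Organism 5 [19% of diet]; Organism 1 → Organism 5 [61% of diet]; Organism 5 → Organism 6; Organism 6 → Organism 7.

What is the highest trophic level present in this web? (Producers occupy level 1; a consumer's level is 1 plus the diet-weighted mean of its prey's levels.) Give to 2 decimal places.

4.47

Organism 3: 1 + (0.76×1 + 0.24×1) = 2
Organism 4: 1 + (0.42×2 + 0.58×1) = 2.42
Organism 5: 1 + (0.2×2 + 0.19×2.42 + 0.61×1) = 2.4698
Organism 6: 1 + 2.4698 = 3.4698
Organism 7: 1 + 3.4698 = 4.4698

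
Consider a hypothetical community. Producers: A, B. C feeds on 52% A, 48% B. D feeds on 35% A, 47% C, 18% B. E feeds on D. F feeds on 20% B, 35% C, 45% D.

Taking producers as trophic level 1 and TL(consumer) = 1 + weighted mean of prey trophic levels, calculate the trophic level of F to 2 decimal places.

C: 1 + (0.52×1 + 0.48×1) = 2
D: 1 + (0.35×1 + 0.47×2 + 0.18×1) = 2.47
E: 1 + 2.47 = 3.47
F: 1 + (0.2×1 + 0.35×2 + 0.45×2.47) = 3.0115

3.01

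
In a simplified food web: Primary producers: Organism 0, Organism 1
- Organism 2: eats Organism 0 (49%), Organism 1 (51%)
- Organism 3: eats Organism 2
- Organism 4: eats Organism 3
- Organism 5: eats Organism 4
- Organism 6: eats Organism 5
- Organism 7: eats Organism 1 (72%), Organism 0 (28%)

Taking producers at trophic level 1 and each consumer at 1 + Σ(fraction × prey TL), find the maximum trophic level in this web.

Organism 2: 1 + (0.49×1 + 0.51×1) = 2
Organism 3: 1 + 2 = 3
Organism 4: 1 + 3 = 4
Organism 5: 1 + 4 = 5
Organism 6: 1 + 5 = 6
Organism 7: 1 + (0.72×1 + 0.28×1) = 2

6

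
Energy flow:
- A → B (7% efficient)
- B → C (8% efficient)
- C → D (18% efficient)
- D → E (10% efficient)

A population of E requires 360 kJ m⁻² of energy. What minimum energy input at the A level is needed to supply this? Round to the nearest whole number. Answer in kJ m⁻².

3571429 kJ m⁻²

Cumulative transfer efficiency: 0.07 × 0.08 × 0.18 × 0.1 = 0.0001008
A energy = 360 / 0.0001008 = 3571429 kJ m⁻²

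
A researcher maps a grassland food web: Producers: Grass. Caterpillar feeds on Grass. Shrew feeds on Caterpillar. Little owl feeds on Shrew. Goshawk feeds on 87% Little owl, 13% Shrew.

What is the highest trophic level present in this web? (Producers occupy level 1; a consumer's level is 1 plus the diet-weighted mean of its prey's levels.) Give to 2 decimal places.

4.87

Caterpillar: 1 + 1 = 2
Shrew: 1 + 2 = 3
Little owl: 1 + 3 = 4
Goshawk: 1 + (0.87×4 + 0.13×3) = 4.87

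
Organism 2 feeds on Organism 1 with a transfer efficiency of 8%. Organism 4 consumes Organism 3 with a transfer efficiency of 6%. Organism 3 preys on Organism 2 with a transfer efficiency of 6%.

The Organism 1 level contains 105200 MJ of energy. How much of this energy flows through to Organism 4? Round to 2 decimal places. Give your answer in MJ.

Organism 2: 105200 × 0.08 = 8416 MJ
Organism 3: 8416 × 0.06 = 504.96 MJ
Organism 4: 504.96 × 0.06 = 30.2976 MJ

30.30 MJ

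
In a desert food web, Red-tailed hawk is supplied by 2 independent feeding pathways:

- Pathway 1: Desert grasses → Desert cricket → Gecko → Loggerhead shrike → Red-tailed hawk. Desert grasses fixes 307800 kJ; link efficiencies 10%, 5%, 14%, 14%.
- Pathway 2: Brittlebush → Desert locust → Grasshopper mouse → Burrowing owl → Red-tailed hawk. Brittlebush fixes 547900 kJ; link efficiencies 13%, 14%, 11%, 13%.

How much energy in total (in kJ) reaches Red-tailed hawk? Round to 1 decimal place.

Pathway 1: 307800 × 0.1 × 0.05 × 0.14 × 0.14 = 30.1644 kJ
Pathway 2: 547900 × 0.13 × 0.14 × 0.11 × 0.13 = 142.596454 kJ
Total at Red-tailed hawk: 30.1644 + 142.596454 = 172.760854 kJ

172.8 kJ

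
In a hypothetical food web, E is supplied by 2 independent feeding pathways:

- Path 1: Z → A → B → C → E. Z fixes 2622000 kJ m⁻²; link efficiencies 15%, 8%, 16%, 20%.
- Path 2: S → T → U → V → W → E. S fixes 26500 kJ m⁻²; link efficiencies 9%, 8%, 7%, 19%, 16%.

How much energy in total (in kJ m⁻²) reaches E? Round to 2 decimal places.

1007.25 kJ m⁻²

Path 1: 2622000 × 0.15 × 0.08 × 0.16 × 0.2 = 1006.848 kJ m⁻²
Path 2: 26500 × 0.09 × 0.08 × 0.07 × 0.19 × 0.16 = 0.4060224 kJ m⁻²
Total at E: 1006.848 + 0.4060224 = 1007.2540224 kJ m⁻²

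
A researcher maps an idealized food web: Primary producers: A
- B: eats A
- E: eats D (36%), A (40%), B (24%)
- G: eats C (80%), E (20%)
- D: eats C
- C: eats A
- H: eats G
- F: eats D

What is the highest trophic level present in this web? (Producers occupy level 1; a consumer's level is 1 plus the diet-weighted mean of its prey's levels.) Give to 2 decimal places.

4.19

B: 1 + 1 = 2
C: 1 + 1 = 2
D: 1 + 2 = 3
E: 1 + (0.36×3 + 0.4×1 + 0.24×2) = 2.96
F: 1 + 3 = 4
G: 1 + (0.8×2 + 0.2×2.96) = 3.192
H: 1 + 3.192 = 4.192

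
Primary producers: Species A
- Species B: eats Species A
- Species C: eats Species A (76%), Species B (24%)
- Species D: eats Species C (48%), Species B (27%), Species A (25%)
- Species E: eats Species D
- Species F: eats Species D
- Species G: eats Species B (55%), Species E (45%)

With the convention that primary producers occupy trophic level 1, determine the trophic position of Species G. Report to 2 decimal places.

3.84

Species B: 1 + 1 = 2
Species C: 1 + (0.76×1 + 0.24×2) = 2.24
Species D: 1 + (0.48×2.24 + 0.27×2 + 0.25×1) = 2.8652
Species E: 1 + 2.8652 = 3.8652
Species F: 1 + 2.8652 = 3.8652
Species G: 1 + (0.55×2 + 0.45×3.8652) = 3.83934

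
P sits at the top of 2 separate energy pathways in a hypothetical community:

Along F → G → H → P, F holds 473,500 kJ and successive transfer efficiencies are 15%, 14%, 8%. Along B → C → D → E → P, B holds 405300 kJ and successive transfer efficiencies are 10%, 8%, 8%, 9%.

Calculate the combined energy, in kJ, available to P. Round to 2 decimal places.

818.83 kJ

Via F: 473500 × 0.15 × 0.14 × 0.08 = 795.48 kJ
Via B: 405300 × 0.1 × 0.08 × 0.08 × 0.09 = 23.34528 kJ
Total at P: 795.48 + 23.34528 = 818.82528 kJ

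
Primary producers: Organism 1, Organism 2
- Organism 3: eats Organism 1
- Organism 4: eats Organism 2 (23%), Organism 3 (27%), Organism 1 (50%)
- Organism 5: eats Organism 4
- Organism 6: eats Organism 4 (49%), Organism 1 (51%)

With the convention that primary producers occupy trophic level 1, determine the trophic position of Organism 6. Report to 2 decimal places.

Organism 3: 1 + 1 = 2
Organism 4: 1 + (0.23×1 + 0.27×2 + 0.5×1) = 2.27
Organism 5: 1 + 2.27 = 3.27
Organism 6: 1 + (0.49×2.27 + 0.51×1) = 2.6223

2.62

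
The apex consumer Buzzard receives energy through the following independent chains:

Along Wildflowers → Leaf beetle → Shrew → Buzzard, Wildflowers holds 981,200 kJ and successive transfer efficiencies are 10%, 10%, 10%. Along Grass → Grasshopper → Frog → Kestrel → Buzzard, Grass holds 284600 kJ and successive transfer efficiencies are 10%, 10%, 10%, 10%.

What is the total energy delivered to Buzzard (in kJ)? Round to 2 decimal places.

1009.66 kJ

Via Wildflowers: 981200 × 0.1 × 0.1 × 0.1 = 981.2 kJ
Via Grass: 284600 × 0.1 × 0.1 × 0.1 × 0.1 = 28.46 kJ
Total at Buzzard: 981.2 + 28.46 = 1009.66 kJ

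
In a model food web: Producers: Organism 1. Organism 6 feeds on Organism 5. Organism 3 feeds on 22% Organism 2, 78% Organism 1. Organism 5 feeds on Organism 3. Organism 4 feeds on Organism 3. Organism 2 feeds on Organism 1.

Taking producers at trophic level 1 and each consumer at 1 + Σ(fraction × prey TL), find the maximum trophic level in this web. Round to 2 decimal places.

4.22

Organism 2: 1 + 1 = 2
Organism 3: 1 + (0.22×2 + 0.78×1) = 2.22
Organism 4: 1 + 2.22 = 3.22
Organism 5: 1 + 2.22 = 3.22
Organism 6: 1 + 3.22 = 4.22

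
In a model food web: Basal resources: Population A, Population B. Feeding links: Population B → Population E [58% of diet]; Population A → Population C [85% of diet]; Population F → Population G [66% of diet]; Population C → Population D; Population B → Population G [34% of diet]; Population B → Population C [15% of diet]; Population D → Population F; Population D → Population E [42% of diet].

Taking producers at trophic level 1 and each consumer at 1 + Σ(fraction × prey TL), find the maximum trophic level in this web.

4

Population C: 1 + (0.85×1 + 0.15×1) = 2
Population D: 1 + 2 = 3
Population E: 1 + (0.58×1 + 0.42×3) = 2.84
Population F: 1 + 3 = 4
Population G: 1 + (0.66×4 + 0.34×1) = 3.98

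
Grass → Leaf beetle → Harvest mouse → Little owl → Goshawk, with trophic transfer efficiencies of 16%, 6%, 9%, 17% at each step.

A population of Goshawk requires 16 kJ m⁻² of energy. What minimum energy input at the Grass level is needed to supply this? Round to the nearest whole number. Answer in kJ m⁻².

108932 kJ m⁻²

Cumulative transfer efficiency: 0.16 × 0.06 × 0.09 × 0.17 = 0.00014688
Grass energy = 16 / 0.00014688 = 108932 kJ m⁻²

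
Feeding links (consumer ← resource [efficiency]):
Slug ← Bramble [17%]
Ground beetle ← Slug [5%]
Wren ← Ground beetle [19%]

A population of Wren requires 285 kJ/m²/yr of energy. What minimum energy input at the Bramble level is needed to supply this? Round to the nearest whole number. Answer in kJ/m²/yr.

176471 kJ/m²/yr

Cumulative transfer efficiency: 0.17 × 0.05 × 0.19 = 0.001615
Bramble energy = 285 / 0.001615 = 176471 kJ/m²/yr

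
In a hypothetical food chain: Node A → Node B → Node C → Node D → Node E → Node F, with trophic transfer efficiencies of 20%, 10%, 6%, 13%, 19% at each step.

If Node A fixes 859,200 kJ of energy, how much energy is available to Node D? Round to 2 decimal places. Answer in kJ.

1031.04 kJ

Node B: 859200 × 0.2 = 171840 kJ
Node C: 171840 × 0.1 = 17184 kJ
Node D: 17184 × 0.06 = 1031.04 kJ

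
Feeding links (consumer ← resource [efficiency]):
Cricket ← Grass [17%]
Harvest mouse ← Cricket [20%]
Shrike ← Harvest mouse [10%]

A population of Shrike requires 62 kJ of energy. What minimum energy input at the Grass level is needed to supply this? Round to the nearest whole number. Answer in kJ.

18235 kJ

Cumulative transfer efficiency: 0.17 × 0.2 × 0.1 = 0.0034
Grass energy = 62 / 0.0034 = 18235 kJ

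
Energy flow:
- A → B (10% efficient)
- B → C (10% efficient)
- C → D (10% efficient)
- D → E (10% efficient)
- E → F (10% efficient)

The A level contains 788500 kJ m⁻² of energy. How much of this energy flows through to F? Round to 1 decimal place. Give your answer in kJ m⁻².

B: 788500 × 0.1 = 78850 kJ m⁻²
C: 78850 × 0.1 = 7885 kJ m⁻²
D: 7885 × 0.1 = 788.5 kJ m⁻²
E: 788.5 × 0.1 = 78.85 kJ m⁻²
F: 78.85 × 0.1 = 7.885 kJ m⁻²

7.9 kJ m⁻²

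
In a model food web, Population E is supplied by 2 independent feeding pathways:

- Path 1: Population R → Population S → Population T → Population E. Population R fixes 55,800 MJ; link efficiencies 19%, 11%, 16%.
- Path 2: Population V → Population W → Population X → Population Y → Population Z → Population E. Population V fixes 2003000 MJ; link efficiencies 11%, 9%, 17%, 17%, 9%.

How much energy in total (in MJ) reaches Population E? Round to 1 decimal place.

238.2 MJ

Path 1: 55800 × 0.19 × 0.11 × 0.16 = 186.5952 MJ
Path 2: 2003000 × 0.11 × 0.09 × 0.17 × 0.17 × 0.09 = 51.5770497 MJ
Total at Population E: 186.5952 + 51.5770497 = 238.1722497 MJ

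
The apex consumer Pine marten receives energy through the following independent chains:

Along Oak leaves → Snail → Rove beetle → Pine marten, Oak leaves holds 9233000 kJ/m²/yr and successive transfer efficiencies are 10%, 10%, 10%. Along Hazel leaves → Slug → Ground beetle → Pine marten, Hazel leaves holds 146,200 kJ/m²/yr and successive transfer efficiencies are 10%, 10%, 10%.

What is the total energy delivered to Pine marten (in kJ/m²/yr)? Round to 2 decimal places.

9379.20 kJ/m²/yr

Via Oak leaves: 9233000 × 0.1 × 0.1 × 0.1 = 9233 kJ/m²/yr
Via Hazel leaves: 146200 × 0.1 × 0.1 × 0.1 = 146.2 kJ/m²/yr
Total at Pine marten: 9233 + 146.2 = 9379.2 kJ/m²/yr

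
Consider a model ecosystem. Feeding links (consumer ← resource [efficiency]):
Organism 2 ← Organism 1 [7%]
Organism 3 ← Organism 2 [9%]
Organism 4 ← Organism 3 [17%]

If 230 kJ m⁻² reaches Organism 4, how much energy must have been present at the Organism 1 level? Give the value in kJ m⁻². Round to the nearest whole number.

214753 kJ m⁻²

Cumulative transfer efficiency: 0.07 × 0.09 × 0.17 = 0.001071
Organism 1 energy = 230 / 0.001071 = 214753 kJ m⁻²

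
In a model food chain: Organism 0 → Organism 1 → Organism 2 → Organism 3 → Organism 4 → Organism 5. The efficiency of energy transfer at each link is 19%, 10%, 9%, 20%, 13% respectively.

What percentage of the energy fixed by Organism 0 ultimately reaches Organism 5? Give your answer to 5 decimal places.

0.00445%

Product of link efficiencies: 0.19 × 0.1 × 0.09 × 0.2 × 0.13 = 0.00004446
As a percentage: 0.00004446 × 100 = 0.00445%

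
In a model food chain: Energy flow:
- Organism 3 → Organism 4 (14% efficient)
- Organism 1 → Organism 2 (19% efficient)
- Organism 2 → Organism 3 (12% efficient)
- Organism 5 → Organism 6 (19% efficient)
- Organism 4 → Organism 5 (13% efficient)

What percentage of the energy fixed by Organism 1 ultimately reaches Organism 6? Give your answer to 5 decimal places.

Product of link efficiencies: 0.19 × 0.12 × 0.14 × 0.13 × 0.19 = 0.0000788424
As a percentage: 0.0000788424 × 100 = 0.00788%

0.00788%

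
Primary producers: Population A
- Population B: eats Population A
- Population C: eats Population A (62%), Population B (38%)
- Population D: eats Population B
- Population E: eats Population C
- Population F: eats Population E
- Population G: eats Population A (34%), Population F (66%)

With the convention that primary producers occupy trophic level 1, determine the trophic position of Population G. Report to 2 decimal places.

Population B: 1 + 1 = 2
Population C: 1 + (0.62×1 + 0.38×2) = 2.38
Population D: 1 + 2 = 3
Population E: 1 + 2.38 = 3.38
Population F: 1 + 3.38 = 4.38
Population G: 1 + (0.34×1 + 0.66×4.38) = 4.2308

4.23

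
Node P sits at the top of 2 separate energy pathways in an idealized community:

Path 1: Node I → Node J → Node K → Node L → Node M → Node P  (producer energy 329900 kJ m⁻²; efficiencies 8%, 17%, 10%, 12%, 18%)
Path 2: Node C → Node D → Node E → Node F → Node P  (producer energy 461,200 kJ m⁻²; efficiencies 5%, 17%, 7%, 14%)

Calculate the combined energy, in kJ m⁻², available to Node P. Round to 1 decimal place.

48.1 kJ m⁻²

Path 1: 329900 × 0.08 × 0.17 × 0.1 × 0.12 × 0.18 = 9.6911424 kJ m⁻²
Path 2: 461200 × 0.05 × 0.17 × 0.07 × 0.14 = 38.41796 kJ m⁻²
Total at Node P: 9.6911424 + 38.41796 = 48.1091024 kJ m⁻²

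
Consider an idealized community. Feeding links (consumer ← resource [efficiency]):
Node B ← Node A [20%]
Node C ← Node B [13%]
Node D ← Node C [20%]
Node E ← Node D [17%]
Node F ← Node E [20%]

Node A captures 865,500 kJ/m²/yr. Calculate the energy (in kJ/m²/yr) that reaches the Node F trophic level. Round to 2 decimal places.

153.02 kJ/m²/yr

Node B: 865500 × 0.2 = 173100 kJ/m²/yr
Node C: 173100 × 0.13 = 22503 kJ/m²/yr
Node D: 22503 × 0.2 = 4500.6 kJ/m²/yr
Node E: 4500.6 × 0.17 = 765.102 kJ/m²/yr
Node F: 765.102 × 0.2 = 153.0204 kJ/m²/yr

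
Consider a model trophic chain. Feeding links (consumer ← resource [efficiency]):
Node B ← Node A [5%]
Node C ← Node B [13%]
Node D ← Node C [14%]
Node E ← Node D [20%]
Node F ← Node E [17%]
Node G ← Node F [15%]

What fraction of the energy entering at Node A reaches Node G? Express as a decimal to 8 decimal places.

Product of link efficiencies: 0.05 × 0.13 × 0.14 × 0.2 × 0.17 × 0.15 = 0.000004641

0.00000464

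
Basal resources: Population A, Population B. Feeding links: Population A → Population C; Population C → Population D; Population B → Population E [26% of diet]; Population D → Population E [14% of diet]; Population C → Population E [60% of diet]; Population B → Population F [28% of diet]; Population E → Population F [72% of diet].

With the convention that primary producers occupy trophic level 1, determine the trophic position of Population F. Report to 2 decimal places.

Population C: 1 + 1 = 2
Population D: 1 + 2 = 3
Population E: 1 + (0.26×1 + 0.14×3 + 0.6×2) = 2.88
Population F: 1 + (0.28×1 + 0.72×2.88) = 3.3536

3.35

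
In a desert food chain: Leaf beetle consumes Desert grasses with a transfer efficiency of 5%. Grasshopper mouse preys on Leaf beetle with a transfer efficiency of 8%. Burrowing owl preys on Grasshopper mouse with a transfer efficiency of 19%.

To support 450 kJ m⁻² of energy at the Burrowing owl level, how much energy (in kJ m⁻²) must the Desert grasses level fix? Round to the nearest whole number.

Cumulative transfer efficiency: 0.05 × 0.08 × 0.19 = 0.00076
Desert grasses energy = 450 / 0.00076 = 592105 kJ m⁻²

592105 kJ m⁻²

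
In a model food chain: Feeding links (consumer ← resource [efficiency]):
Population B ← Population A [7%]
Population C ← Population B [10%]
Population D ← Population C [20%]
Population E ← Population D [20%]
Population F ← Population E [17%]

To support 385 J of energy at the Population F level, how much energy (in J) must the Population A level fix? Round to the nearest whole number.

Cumulative transfer efficiency: 0.07 × 0.1 × 0.2 × 0.2 × 0.17 = 0.0000476
Population A energy = 385 / 0.0000476 = 8088235 J

8088235 J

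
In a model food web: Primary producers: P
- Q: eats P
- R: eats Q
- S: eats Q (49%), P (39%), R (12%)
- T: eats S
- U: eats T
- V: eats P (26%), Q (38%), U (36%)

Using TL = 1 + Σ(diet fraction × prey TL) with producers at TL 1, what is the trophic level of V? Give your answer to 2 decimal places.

Q: 1 + 1 = 2
R: 1 + 2 = 3
S: 1 + (0.49×2 + 0.39×1 + 0.12×3) = 2.73
T: 1 + 2.73 = 3.73
U: 1 + 3.73 = 4.73
V: 1 + (0.26×1 + 0.38×2 + 0.36×4.73) = 3.7228

3.72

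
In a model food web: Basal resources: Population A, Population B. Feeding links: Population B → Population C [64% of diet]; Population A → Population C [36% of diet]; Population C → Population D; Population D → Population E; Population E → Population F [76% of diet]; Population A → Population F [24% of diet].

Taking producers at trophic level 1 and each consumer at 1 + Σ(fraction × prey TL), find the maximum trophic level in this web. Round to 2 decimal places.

4.28

Population C: 1 + (0.64×1 + 0.36×1) = 2
Population D: 1 + 2 = 3
Population E: 1 + 3 = 4
Population F: 1 + (0.76×4 + 0.24×1) = 4.28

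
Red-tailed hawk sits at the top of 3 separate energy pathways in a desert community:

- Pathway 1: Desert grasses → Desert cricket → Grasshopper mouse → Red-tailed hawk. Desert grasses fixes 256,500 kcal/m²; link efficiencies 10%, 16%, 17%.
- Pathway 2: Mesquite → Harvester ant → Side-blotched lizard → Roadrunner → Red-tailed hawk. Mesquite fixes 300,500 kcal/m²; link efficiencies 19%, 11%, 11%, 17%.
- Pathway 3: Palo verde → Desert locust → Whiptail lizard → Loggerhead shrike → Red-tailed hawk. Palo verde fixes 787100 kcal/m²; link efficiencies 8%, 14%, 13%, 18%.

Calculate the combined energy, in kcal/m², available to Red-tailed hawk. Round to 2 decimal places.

1021.41 kcal/m²

Pathway 1: 256500 × 0.1 × 0.16 × 0.17 = 697.68 kcal/m²
Pathway 2: 300500 × 0.19 × 0.11 × 0.11 × 0.17 = 117.444415 kcal/m²
Pathway 3: 787100 × 0.08 × 0.14 × 0.13 × 0.18 = 206.283168 kcal/m²
Total at Red-tailed hawk: 697.68 + 117.444415 + 206.283168 = 1021.407583 kcal/m²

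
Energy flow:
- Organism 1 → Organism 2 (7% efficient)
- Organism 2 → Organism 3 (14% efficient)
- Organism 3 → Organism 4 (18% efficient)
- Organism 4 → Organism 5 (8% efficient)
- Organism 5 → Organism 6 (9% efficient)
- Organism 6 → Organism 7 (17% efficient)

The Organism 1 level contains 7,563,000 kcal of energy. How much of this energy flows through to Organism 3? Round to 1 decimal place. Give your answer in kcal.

74117.4 kcal

Organism 2: 7563000 × 0.07 = 529410 kcal
Organism 3: 529410 × 0.14 = 74117.4 kcal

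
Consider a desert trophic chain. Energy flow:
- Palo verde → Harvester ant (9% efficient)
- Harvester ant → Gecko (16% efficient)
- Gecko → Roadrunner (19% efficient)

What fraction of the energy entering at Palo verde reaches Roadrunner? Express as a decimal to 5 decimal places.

0.00274

Product of link efficiencies: 0.09 × 0.16 × 0.19 = 0.002736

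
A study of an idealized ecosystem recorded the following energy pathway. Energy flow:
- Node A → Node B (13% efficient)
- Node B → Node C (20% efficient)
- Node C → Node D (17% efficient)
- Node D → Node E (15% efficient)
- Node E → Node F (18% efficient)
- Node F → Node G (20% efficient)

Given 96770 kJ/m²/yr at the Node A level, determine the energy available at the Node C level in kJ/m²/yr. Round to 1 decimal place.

2516.0 kJ/m²/yr

Node B: 96770 × 0.13 = 12580.1 kJ/m²/yr
Node C: 12580.1 × 0.2 = 2516.02 kJ/m²/yr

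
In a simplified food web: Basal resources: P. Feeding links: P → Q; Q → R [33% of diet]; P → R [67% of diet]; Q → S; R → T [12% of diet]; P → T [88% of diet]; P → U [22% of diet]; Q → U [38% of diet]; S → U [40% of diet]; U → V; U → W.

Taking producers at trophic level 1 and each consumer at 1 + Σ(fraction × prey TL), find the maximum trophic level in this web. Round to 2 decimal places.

4.18

Q: 1 + 1 = 2
R: 1 + (0.33×2 + 0.67×1) = 2.33
S: 1 + 2 = 3
T: 1 + (0.12×2.33 + 0.88×1) = 2.1596
U: 1 + (0.22×1 + 0.38×2 + 0.4×3) = 3.18
V: 1 + 3.18 = 4.18
W: 1 + 3.18 = 4.18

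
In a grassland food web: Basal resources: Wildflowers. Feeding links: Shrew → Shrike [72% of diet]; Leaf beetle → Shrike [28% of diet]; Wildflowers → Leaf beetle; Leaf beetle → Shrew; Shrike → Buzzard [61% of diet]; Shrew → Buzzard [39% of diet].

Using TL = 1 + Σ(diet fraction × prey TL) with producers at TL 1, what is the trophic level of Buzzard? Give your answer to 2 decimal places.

Leaf beetle: 1 + 1 = 2
Shrew: 1 + 2 = 3
Shrike: 1 + (0.72×3 + 0.28×2) = 3.72
Buzzard: 1 + (0.61×3.72 + 0.39×3) = 4.4392

4.44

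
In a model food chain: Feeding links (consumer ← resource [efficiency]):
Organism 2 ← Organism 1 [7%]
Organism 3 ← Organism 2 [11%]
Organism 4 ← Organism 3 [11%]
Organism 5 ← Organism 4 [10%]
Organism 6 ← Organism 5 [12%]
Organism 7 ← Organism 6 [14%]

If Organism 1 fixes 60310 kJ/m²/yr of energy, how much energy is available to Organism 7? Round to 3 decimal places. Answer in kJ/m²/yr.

0.086 kJ/m²/yr

Organism 2: 60310 × 0.07 = 4221.7 kJ/m²/yr
Organism 3: 4221.7 × 0.11 = 464.387 kJ/m²/yr
Organism 4: 464.387 × 0.11 = 51.08257 kJ/m²/yr
Organism 5: 51.08257 × 0.1 = 5.108257 kJ/m²/yr
Organism 6: 5.108257 × 0.12 = 0.61299084 kJ/m²/yr
Organism 7: 0.61299084 × 0.14 = 0.0858187176 kJ/m²/yr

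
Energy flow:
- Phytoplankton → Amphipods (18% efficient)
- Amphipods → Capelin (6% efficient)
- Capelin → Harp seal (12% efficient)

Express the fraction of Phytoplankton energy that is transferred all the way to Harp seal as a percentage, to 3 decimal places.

Product of link efficiencies: 0.18 × 0.06 × 0.12 = 0.001296
As a percentage: 0.001296 × 100 = 0.130%

0.130%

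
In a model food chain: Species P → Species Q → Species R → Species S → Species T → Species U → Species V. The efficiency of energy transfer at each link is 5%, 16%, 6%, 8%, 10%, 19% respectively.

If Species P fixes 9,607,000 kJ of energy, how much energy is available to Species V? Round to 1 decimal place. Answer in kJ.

Species Q: 9607000 × 0.05 = 480350 kJ
Species R: 480350 × 0.16 = 76856 kJ
Species S: 76856 × 0.06 = 4611.36 kJ
Species T: 4611.36 × 0.08 = 368.9088 kJ
Species U: 368.9088 × 0.1 = 36.89088 kJ
Species V: 36.89088 × 0.19 = 7.0092672 kJ

7.0 kJ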